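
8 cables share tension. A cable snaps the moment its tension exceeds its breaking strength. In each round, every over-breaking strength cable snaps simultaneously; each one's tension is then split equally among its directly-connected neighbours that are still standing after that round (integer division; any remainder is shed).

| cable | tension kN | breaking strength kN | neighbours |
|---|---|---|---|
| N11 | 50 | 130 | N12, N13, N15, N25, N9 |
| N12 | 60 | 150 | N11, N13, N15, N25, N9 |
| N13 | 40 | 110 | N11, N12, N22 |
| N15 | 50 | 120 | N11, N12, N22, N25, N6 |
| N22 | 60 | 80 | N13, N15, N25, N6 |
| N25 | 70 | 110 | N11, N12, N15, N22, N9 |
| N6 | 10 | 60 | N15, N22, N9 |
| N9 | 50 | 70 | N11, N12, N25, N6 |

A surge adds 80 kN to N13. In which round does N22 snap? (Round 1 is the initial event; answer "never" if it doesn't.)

2

Round 1 — N13 at 120 > 110. N13 snaps.
  N13 sheds 120 kN to N11, N12, N22: 40 each.
    N11: 50+40 = 90 ≤ 130
    N12: 60+40 = 100 ≤ 150
    N22: 60+40 = 100 > 80
Round 2 — N22 snaps.
  N22 sheds 100 kN to N15, N25, N6: 33 each (1 lost).
    N15: 50+33 = 83 ≤ 120
    N25: 70+33 = 103 ≤ 110
    N6: 10+33 = 43 ≤ 60
No further breaks.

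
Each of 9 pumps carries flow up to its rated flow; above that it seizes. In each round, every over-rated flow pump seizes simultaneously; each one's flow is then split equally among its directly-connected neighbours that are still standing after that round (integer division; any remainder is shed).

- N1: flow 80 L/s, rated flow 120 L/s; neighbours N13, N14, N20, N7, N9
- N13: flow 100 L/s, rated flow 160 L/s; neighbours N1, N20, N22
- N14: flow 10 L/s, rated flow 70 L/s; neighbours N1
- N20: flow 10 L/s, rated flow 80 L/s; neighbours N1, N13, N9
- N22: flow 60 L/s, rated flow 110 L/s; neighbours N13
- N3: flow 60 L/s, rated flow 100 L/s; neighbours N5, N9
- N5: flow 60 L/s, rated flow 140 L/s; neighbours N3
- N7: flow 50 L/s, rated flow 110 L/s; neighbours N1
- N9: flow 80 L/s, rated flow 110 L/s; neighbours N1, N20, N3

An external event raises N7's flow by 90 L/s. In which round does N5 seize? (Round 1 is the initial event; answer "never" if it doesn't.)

5

Round 1 — N7 at 140 > 110. N7 seizes.
  N7 sheds 140 L/s to N1: 140 each.
    N1: 80+140 = 220 > 120
Round 2 — N1 seizes.
  N1 sheds 220 L/s to N13, N14, N20, N9: 55 each.
    N13: 100+55 = 155 ≤ 160
    N14: 10+55 = 65 ≤ 70
    N20: 10+55 = 65 ≤ 80
    N9: 80+55 = 135 > 110
Round 3 — N9 seizes.
  N9 sheds 135 L/s to N20, N3: 67 each (1 lost).
    N20: 65+67 = 132 > 80
    N3: 60+67 = 127 > 100
Round 4 — N20, N3 seize.
  N20 sheds 132 L/s to N13: 132 each.
    N13: 155+132 = 287 > 160
  N3 sheds 127 L/s to N5: 127 each.
    N5: 60+127 = 187 > 140
Round 5 — N13, N5 seize.
  N13 sheds 287 L/s to N22: 287 each.
    N22: 60+287 = 347 > 110
  N5 sheds 187 L/s: no online neighbours, lost.
Round 6 — N22 seizes.
  N22 sheds 347 L/s: no online neighbours, lost.
No further seizures.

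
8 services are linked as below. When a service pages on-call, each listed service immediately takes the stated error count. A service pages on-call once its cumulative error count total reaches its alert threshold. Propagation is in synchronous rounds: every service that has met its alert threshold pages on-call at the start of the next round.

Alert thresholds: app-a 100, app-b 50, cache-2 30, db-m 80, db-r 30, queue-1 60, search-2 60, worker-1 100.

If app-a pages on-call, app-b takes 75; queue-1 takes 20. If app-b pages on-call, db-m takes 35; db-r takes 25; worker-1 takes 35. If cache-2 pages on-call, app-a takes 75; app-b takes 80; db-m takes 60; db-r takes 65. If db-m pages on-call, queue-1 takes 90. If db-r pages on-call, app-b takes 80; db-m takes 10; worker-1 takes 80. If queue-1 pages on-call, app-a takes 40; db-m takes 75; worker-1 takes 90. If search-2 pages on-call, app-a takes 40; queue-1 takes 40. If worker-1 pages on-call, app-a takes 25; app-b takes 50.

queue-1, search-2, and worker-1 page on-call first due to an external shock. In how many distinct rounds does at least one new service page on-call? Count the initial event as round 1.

Round 1 — queue-1, search-2, worker-1 page on-call (initial).
  app-a: +40+40+25 → 105 ≥ 100
  app-b: +50 → 50 ≥ 50
  db-m: +75 → 75 < 80
Round 2 — app-a, app-b page on-call.
  db-m: +35 → 110 ≥ 80
  db-r: +25 → 25 < 30
Round 3 — db-m pages on-call.
No further pages.

3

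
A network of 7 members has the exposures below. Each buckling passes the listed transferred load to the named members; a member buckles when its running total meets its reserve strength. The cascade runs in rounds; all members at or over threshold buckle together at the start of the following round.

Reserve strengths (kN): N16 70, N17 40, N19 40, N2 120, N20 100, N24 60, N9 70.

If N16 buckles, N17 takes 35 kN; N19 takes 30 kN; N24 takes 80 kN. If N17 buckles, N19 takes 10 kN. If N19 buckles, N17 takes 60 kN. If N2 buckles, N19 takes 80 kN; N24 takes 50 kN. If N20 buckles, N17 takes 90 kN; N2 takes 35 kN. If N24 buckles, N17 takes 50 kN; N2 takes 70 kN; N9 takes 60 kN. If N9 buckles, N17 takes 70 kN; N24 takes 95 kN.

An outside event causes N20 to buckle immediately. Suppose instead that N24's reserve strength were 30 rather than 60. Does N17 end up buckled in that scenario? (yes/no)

yes

With N24's reserve strength at 30:
Round 1 — N20 buckles (initial).
  N17: +90 → 90 ≥ 40
  N2: +35 → 35 < 120
Round 2 — N17 buckles.
  N19: +10 → 10 < 40
No further bucklings.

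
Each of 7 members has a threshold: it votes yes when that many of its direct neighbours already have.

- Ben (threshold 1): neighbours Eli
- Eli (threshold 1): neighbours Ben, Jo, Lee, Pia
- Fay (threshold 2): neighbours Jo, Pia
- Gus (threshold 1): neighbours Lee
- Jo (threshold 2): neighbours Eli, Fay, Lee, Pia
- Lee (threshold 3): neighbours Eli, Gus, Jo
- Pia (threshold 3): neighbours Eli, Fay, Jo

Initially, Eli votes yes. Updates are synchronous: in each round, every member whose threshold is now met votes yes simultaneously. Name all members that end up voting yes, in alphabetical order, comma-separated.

Round 1 — Eli votes yes (initial).
Round 2 — checking thresholds:
  Ben: 1 of 1 neighbours ≥ 1, votes yes.
  Jo: 1 of 4 neighbours < 2, below threshold.
  Lee: 1 of 3 neighbours < 3, below threshold.
  Pia: 1 of 3 neighbours < 3, below threshold.
Round 3 — no new yes votes; cascade stops.

Ben, Eli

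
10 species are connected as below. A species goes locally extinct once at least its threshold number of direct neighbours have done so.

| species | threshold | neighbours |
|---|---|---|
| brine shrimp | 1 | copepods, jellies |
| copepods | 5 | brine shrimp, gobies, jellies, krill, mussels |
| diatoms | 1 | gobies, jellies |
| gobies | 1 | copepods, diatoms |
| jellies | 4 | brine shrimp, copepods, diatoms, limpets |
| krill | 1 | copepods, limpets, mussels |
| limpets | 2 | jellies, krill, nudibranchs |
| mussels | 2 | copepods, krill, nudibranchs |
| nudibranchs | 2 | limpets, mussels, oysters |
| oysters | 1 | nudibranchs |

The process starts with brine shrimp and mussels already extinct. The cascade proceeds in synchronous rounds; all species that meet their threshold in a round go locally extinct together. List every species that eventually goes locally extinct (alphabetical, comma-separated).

Round 1 — brine shrimp, mussels go locally extinct (initial).
Round 2 — checking thresholds:
  copepods: 2 of 5 neighbours < 5, holds.
  jellies: 1 of 4 neighbours < 4, holds.
  krill: 1 of 3 neighbours ≥ 1, goes locally extinct.
  nudibranchs: 1 of 3 neighbours < 2, holds.
Round 3 — no new extinctions; cascade stops.

brine shrimp, krill, mussels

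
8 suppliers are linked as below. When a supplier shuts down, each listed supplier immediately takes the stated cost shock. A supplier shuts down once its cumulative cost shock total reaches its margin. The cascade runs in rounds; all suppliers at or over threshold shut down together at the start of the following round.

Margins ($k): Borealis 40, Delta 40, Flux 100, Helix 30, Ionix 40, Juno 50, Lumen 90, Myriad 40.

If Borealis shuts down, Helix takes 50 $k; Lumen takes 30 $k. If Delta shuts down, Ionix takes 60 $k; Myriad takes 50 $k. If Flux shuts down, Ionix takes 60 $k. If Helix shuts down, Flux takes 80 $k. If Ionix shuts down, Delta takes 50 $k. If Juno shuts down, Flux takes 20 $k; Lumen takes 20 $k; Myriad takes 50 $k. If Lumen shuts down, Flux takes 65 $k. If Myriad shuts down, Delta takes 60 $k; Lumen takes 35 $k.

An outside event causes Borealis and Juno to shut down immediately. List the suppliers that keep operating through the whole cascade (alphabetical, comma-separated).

Lumen

Round 1 — Borealis, Juno shut down (initial).
  Flux: +20 → 20 < 100
  Helix: +50 → 50 ≥ 30
  Lumen: +30+20 → 50 < 90
  Myriad: +50 → 50 ≥ 40
Round 2 — Helix, Myriad shut down.
  Delta: +60 → 60 ≥ 40
  Flux: +80 → 100 ≥ 100
  Lumen: +35 → 85 < 90
Round 3 — Delta, Flux shut down.
  Ionix: +60+60 → 120 ≥ 40
Round 4 — Ionix shuts down.
No further shutdowns.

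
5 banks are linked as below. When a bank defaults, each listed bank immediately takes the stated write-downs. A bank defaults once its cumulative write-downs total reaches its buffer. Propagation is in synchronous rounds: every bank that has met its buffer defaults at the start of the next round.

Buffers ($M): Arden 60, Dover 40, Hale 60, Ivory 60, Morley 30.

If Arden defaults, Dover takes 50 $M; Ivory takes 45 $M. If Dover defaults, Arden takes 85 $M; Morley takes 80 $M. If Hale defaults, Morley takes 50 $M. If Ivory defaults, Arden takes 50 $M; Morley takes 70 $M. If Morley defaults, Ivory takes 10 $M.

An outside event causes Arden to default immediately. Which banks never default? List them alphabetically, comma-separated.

Hale, Ivory

Round 1 — Arden defaults (initial).
  Dover: +50 → 50 ≥ 40
  Ivory: +45 → 45 < 60
Round 2 — Dover defaults.
  Morley: +80 → 80 ≥ 30
Round 3 — Morley defaults.
  Ivory: +10 → 55 < 60
No further defaults.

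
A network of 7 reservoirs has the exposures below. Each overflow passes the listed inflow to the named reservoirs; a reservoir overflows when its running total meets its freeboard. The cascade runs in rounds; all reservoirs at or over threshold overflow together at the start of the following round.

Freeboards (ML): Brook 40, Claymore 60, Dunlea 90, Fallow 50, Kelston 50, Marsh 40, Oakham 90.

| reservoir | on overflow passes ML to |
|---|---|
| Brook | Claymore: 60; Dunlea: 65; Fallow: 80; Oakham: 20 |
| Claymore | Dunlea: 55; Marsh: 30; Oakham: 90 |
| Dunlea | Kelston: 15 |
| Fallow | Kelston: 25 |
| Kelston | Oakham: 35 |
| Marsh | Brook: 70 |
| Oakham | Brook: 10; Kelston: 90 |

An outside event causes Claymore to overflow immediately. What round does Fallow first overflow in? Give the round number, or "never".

Round 1 — Claymore overflows (initial).
  Dunlea: +55 → 55 < 90
  Marsh: +30 → 30 < 40
  Oakham: +90 → 90 ≥ 90
Round 2 — Oakham overflows.
  Brook: +10 → 10 < 40
  Kelston: +90 → 90 ≥ 50
Round 3 — Kelston overflows.
No further overflows.

never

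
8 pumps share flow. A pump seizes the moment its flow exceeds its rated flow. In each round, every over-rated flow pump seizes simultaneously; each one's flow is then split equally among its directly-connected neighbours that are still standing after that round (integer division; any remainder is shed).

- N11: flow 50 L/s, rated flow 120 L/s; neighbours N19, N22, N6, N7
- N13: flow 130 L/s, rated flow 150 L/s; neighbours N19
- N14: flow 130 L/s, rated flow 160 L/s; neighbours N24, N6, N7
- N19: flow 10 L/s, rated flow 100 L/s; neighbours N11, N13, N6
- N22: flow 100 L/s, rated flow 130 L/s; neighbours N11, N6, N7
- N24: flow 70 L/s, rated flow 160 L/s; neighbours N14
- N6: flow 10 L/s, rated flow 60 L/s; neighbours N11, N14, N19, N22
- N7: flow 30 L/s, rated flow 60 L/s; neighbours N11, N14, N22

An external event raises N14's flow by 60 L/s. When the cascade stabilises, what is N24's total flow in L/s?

Round 1 — N14 at 190 > 160. N14 seizes.
  N14 sheds 190 L/s to N24, N6, N7: 63 each (1 lost).
    N24: 70+63 = 133 ≤ 160
    N6: 10+63 = 73 > 60
    N7: 30+63 = 93 > 60
Round 2 — N6, N7 seize.
  N6 sheds 73 L/s to N11, N19, N22: 24 each (1 lost).
    N11: 50+24 = 74 ≤ 120
    N19: 10+24 = 34 ≤ 100
    N22: 100+24 = 124 ≤ 130
  N7 sheds 93 L/s to N11, N22: 46 each (1 lost).
    N11: 74+46 = 120 ≤ 120
    N22: 124+46 = 170 > 130
Round 3 — N22 seizes.
  N22 sheds 170 L/s to N11: 170 each.
    N11: 120+170 = 290 > 120
Round 4 — N11 seizes.
  N11 sheds 290 L/s to N19: 290 each.
    N19: 34+290 = 324 > 100
Round 5 — N19 seizes.
  N19 sheds 324 L/s to N13: 324 each.
    N13: 130+324 = 454 > 150
Round 6 — N13 seizes.
  N13 sheds 454 L/s: no online neighbours, lost.
No further seizures.

133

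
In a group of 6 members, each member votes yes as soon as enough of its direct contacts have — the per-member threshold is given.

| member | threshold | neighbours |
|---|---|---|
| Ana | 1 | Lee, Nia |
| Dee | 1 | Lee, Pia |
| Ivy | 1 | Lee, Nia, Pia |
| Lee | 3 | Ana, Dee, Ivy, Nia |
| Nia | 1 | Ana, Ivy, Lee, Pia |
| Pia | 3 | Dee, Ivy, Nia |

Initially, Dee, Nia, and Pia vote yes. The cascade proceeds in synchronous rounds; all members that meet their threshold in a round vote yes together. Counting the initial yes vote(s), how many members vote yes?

Round 1 — Dee, Nia, Pia vote yes (initial).
Round 2 — checking thresholds:
  Ana: 1 of 2 neighbours ≥ 1, votes yes.
  Ivy: 2 of 3 neighbours ≥ 1, votes yes.
  Lee: 2 of 4 neighbours < 3, not yet.
Round 3 — checking thresholds:
  Lee: 4 of 4 neighbours ≥ 3, votes yes.
Round 4 — no new yes votes; cascade stops.

6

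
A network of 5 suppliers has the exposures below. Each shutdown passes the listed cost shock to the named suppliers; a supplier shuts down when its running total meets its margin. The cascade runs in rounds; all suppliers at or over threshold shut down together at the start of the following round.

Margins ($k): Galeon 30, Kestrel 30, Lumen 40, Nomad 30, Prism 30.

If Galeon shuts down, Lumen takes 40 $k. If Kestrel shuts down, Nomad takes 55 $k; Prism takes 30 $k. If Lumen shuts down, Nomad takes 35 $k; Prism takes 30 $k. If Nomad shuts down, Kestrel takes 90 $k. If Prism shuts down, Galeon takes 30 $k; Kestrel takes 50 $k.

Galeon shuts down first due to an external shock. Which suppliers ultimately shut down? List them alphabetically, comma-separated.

Galeon, Kestrel, Lumen, Nomad, Prism

Round 1 — Galeon shuts down (initial).
  Lumen: +40 → 40 ≥ 40
Round 2 — Lumen shuts down.
  Nomad: +35 → 35 ≥ 30
  Prism: +30 → 30 ≥ 30
Round 3 — Nomad, Prism shut down.
  Kestrel: +90+50 → 140 ≥ 30
Round 4 — Kestrel shuts down.
No further shutdowns.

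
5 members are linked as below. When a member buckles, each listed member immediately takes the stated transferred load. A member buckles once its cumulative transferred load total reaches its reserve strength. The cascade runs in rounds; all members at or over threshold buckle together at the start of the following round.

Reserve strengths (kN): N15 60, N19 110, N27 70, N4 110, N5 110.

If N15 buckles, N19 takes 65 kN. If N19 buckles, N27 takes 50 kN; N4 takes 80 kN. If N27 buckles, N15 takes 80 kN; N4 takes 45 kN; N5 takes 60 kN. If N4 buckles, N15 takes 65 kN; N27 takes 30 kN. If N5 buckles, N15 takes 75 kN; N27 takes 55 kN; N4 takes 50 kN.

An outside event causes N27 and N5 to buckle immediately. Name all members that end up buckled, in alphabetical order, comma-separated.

N15, N27, N5

Round 1 — N27, N5 buckle (initial).
  N15: +80+75 → 155 ≥ 60
  N4: +45+50 → 95 < 110
Round 2 — N15 buckles.
  N19: +65 → 65 < 110
No further bucklings.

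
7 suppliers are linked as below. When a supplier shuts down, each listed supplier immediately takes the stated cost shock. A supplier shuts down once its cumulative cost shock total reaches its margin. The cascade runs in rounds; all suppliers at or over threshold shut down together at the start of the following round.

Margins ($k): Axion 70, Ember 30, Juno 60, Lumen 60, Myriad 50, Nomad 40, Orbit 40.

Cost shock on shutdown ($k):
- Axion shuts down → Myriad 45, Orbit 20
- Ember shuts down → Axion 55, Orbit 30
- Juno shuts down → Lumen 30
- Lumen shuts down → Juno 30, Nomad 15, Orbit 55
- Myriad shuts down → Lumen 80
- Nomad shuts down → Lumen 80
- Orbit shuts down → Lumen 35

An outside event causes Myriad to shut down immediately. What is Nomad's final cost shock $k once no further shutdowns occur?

Round 1 — Myriad shuts down (initial).
  Lumen: +80 → 80 ≥ 60
Round 2 — Lumen shuts down.
  Juno: +30 → 30 < 60
  Nomad: +15 → 15 < 40
  Orbit: +55 → 55 ≥ 40
Round 3 — Orbit shuts down.
No further shutdowns.

15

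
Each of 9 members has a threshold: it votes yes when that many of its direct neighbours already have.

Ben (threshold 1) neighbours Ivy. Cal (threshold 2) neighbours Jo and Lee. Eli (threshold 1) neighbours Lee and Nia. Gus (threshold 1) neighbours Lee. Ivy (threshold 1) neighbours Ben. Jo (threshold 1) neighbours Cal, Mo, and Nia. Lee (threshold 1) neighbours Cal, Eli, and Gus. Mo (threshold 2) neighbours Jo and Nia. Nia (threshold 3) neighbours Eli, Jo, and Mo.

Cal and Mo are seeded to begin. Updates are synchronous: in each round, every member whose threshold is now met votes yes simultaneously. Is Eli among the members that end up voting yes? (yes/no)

yes

Round 1 — Cal, Mo vote yes (initial).
Round 2 — checking thresholds:
  Jo: 2 of 3 neighbours ≥ 1, votes yes.
  Lee: 1 of 3 neighbours ≥ 1, votes yes.
  Nia: 1 of 3 neighbours < 3, not yet.
Round 3 — checking thresholds:
  Eli: 1 of 2 neighbours ≥ 1, votes yes.
  Gus: 1 of 1 neighbours ≥ 1, votes yes.
  Nia: 2 of 3 neighbours < 3, not yet.
Round 4 — checking thresholds:
  Nia: 3 of 3 neighbours ≥ 3, votes yes.
Round 5 — no new yes votes; cascade stops.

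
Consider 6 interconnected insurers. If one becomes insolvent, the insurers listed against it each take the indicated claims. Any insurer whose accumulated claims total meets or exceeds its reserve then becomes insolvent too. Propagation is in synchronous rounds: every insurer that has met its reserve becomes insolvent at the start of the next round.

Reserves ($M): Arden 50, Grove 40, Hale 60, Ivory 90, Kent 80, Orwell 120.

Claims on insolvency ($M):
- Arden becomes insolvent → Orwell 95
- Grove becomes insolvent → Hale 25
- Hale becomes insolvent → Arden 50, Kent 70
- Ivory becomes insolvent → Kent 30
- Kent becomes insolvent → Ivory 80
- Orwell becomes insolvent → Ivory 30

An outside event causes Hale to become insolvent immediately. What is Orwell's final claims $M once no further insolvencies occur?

Round 1 — Hale becomes insolvent (initial).
  Arden: +50 → 50 ≥ 50
  Kent: +70 → 70 < 80
Round 2 — Arden becomes insolvent.
  Orwell: +95 → 95 < 120
No further insolvencies.

95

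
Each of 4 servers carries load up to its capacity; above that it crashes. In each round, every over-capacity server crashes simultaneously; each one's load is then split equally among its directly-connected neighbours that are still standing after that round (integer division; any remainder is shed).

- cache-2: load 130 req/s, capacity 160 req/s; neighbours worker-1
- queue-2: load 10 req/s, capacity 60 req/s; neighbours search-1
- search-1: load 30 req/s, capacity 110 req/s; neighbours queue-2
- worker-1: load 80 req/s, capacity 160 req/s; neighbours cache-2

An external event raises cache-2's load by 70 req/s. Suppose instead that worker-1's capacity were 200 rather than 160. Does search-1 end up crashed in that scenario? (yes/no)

no

With worker-1's capacity at 200:
Round 1 — cache-2 at 200 > 160. cache-2 crashes.
  cache-2 sheds 200 req/s to worker-1: 200 each.
    worker-1: 80+200 = 280 > 200
Round 2 — worker-1 crashes.
  worker-1 sheds 280 req/s: no online neighbours, lost.
No further crashes.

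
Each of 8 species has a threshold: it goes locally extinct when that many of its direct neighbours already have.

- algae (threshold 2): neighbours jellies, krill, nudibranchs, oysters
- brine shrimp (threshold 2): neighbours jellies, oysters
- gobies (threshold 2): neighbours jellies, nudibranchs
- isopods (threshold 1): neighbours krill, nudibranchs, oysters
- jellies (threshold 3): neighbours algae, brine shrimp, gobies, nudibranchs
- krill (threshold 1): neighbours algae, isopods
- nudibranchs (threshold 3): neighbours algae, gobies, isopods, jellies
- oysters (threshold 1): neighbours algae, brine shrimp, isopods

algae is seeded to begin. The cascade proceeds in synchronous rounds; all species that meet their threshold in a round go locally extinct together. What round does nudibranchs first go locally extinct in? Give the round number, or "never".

never

Round 1 — algae goes locally extinct (initial).
Round 2 — checking thresholds:
  jellies: 1 of 4 neighbours < 3, below threshold.
  krill: 1 of 2 neighbours ≥ 1, goes locally extinct.
  nudibranchs: 1 of 4 neighbours < 3, below threshold.
  oysters: 1 of 3 neighbours ≥ 1, goes locally extinct.
Round 3 — checking thresholds:
  brine shrimp: 1 of 2 neighbours < 2, below threshold.
  isopods: 2 of 3 neighbours ≥ 1, goes locally extinct.
  jellies: 1 of 4 neighbours < 3, below threshold.
  nudibranchs: 1 of 4 neighbours < 3, below threshold.
Round 4 — no new extinctions; cascade stops.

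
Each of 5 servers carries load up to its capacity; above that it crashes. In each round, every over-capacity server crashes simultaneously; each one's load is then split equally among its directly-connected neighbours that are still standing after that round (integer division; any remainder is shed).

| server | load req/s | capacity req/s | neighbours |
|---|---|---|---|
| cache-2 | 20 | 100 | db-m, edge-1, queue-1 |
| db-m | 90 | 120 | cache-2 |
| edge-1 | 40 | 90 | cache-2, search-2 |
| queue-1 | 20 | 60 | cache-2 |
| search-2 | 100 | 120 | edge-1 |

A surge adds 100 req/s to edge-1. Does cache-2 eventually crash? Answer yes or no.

no

Round 1 — edge-1 at 140 > 90. edge-1 crashes.
  edge-1 sheds 140 req/s to cache-2, search-2: 70 each.
    cache-2: 20+70 = 90 ≤ 100
    search-2: 100+70 = 170 > 120
Round 2 — search-2 crashes.
  search-2 sheds 170 req/s: no online neighbours, lost.
No further crashes.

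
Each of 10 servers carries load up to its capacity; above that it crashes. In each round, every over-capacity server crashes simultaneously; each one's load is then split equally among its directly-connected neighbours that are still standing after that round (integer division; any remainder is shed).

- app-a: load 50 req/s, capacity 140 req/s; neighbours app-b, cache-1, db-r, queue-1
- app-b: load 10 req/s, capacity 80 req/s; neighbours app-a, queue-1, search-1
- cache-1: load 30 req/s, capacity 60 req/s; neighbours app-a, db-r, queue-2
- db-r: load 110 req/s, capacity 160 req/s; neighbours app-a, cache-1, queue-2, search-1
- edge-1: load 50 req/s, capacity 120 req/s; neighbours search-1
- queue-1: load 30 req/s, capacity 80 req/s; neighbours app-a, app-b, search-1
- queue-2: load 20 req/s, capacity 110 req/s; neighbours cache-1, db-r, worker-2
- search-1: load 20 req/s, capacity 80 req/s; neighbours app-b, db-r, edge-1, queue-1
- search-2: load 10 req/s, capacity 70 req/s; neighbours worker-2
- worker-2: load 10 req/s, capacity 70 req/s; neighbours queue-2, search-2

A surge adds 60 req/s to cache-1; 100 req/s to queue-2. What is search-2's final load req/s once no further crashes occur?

10

Round 1 — cache-1 at 90 > 60; queue-2 at 120 > 110. cache-1, queue-2 crash.
  cache-1 sheds 90 req/s to app-a, db-r: 45 each.
    app-a: 50+45 = 95 ≤ 140
    db-r: 110+45 = 155 ≤ 160
  queue-2 sheds 120 req/s to db-r, worker-2: 60 each.
    db-r: 155+60 = 215 > 160
    worker-2: 10+60 = 70 ≤ 70
Round 2 — db-r crashes.
  db-r sheds 215 req/s to app-a, search-1: 107 each (1 lost).
    app-a: 95+107 = 202 > 140
    search-1: 20+107 = 127 > 80
Round 3 — app-a, search-1 crash.
  app-a sheds 202 req/s to app-b, queue-1: 101 each.
    app-b: 10+101 = 111 > 80
    queue-1: 30+101 = 131 > 80
  search-1 sheds 127 req/s to app-b, edge-1, queue-1: 42 each (1 lost).
    app-b: 111+42 = 153 > 80
    edge-1: 50+42 = 92 ≤ 120
    queue-1: 131+42 = 173 > 80
Round 4 — app-b, queue-1 crash.
  app-b sheds 153 req/s: no online neighbours, lost.
  queue-1 sheds 173 req/s: no online neighbours, lost.
No further crashes.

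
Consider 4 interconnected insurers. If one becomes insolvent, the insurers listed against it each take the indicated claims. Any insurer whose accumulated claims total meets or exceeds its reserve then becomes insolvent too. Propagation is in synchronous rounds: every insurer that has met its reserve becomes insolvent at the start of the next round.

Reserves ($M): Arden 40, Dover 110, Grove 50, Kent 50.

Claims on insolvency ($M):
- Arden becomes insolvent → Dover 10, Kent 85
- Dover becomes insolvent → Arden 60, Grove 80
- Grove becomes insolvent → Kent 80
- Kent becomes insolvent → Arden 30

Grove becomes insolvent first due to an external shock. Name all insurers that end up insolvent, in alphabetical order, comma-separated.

Grove, Kent

Round 1 — Grove becomes insolvent (initial).
  Kent: +80 → 80 ≥ 50
Round 2 — Kent becomes insolvent.
  Arden: +30 → 30 < 40
No further insolvencies.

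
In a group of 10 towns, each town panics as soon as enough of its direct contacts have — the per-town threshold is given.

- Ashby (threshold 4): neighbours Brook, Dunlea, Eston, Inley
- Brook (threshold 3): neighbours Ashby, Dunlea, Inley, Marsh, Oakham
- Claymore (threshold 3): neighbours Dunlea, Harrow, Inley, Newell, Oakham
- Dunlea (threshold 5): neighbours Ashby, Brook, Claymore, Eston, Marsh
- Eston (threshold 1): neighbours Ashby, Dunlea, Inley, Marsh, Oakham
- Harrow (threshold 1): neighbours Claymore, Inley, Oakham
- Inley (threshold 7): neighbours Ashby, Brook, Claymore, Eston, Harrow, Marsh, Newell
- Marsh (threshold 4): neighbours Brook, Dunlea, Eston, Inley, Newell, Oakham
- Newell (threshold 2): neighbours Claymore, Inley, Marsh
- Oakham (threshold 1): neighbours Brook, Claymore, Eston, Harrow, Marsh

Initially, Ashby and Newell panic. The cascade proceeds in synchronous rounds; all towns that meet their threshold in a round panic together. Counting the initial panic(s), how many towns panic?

6

Round 1 — Ashby, Newell panic (initial).
Round 2 — checking thresholds:
  Brook: 1 of 5 neighbours < 3, not yet.
  Claymore: 1 of 5 neighbours < 3, not yet.
  Dunlea: 1 of 5 neighbours < 5, not yet.
  Eston: 1 of 5 neighbours ≥ 1, panics.
  Inley: 2 of 7 neighbours < 7, not yet.
  Marsh: 1 of 6 neighbours < 4, not yet.
Round 3 — checking thresholds:
  Brook: 1 of 5 neighbours < 3, not yet.
  Claymore: 1 of 5 neighbours < 3, not yet.
  Dunlea: 2 of 5 neighbours < 5, not yet.
  Inley: 3 of 7 neighbours < 7, not yet.
  Marsh: 2 of 6 neighbours < 4, not yet.
  Oakham: 1 of 5 neighbours ≥ 1, panics.
Round 4 — checking thresholds:
  Brook: 2 of 5 neighbours < 3, not yet.
  Claymore: 2 of 5 neighbours < 3, not yet.
  Dunlea: 2 of 5 neighbours < 5, not yet.
  Harrow: 1 of 3 neighbours ≥ 1, panics.
  Inley: 3 of 7 neighbours < 7, not yet.
  Marsh: 3 of 6 neighbours < 4, not yet.
Round 5 — checking thresholds:
  Brook: 2 of 5 neighbours < 3, not yet.
  Claymore: 3 of 5 neighbours ≥ 3, panics.
  Dunlea: 2 of 5 neighbours < 5, not yet.
  Inley: 4 of 7 neighbours < 7, not yet.
  Marsh: 3 of 6 neighbours < 4, not yet.
Round 6 — no new panics; cascade stops.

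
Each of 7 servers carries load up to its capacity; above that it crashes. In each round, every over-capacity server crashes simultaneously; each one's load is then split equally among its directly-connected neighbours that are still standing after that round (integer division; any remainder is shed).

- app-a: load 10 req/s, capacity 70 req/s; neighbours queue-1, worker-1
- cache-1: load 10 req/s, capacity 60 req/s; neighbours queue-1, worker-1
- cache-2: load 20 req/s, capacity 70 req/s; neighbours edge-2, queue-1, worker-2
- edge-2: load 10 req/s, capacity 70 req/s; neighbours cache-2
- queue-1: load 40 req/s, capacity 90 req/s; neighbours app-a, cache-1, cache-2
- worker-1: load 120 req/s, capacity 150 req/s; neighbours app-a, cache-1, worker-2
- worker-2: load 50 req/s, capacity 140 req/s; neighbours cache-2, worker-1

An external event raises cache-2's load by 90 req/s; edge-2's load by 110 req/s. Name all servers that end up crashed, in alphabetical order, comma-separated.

Round 1 — cache-2 at 110 > 70; edge-2 at 120 > 70. cache-2, edge-2 crash.
  cache-2 sheds 110 req/s to queue-1, worker-2: 55 each.
    queue-1: 40+55 = 95 > 90
    worker-2: 50+55 = 105 ≤ 140
  edge-2 sheds 120 req/s: no online neighbours, lost.
Round 2 — queue-1 crashes.
  queue-1 sheds 95 req/s to app-a, cache-1: 47 each (1 lost).
    app-a: 10+47 = 57 ≤ 70
    cache-1: 10+47 = 57 ≤ 60
No further crashes.

cache-2, edge-2, queue-1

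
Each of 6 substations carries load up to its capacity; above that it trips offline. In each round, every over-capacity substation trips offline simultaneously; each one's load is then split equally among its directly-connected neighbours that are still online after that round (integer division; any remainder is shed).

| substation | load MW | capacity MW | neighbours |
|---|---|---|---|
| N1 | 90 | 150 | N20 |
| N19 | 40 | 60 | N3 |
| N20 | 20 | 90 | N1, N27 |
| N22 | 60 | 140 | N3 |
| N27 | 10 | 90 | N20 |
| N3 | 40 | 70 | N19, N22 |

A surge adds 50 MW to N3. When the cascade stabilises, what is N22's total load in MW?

105

Round 1 — N3 at 90 > 70. N3 trips offline.
  N3 sheds 90 MW to N19, N22: 45 each.
    N19: 40+45 = 85 > 60
    N22: 60+45 = 105 ≤ 140
Round 2 — N19 trips offline.
  N19 sheds 85 MW: no online neighbours, lost.
No further trips.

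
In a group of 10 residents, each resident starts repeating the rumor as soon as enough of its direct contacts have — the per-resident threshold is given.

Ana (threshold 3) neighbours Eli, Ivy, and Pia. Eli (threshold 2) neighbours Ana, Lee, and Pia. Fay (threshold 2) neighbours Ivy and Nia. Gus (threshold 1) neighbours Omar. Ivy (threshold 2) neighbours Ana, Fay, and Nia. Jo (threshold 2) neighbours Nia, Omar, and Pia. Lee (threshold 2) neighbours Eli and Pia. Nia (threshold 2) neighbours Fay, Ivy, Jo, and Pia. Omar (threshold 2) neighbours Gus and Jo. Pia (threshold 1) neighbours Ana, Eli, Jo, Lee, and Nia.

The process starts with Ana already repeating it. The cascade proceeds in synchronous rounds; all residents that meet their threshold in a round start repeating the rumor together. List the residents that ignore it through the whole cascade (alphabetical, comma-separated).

Fay, Gus, Ivy, Jo, Nia, Omar

Round 1 — Ana starts repeating the rumor (initial).
Round 2 — checking thresholds:
  Eli: 1 of 3 neighbours < 2, not yet.
  Ivy: 1 of 3 neighbours < 2, not yet.
  Pia: 1 of 5 neighbours ≥ 1, starts repeating the rumor.
Round 3 — checking thresholds:
  Eli: 2 of 3 neighbours ≥ 2, starts repeating the rumor.
  Ivy: 1 of 3 neighbours < 2, not yet.
  Jo: 1 of 3 neighbours < 2, not yet.
  Lee: 1 of 2 neighbours < 2, not yet.
  Nia: 1 of 4 neighbours < 2, not yet.
Round 4 — checking thresholds:
  Ivy: 1 of 3 neighbours < 2, not yet.
  Jo: 1 of 3 neighbours < 2, not yet.
  Lee: 2 of 2 neighbours ≥ 2, starts repeating the rumor.
  Nia: 1 of 4 neighbours < 2, not yet.
Round 5 — no new spreads; cascade stops.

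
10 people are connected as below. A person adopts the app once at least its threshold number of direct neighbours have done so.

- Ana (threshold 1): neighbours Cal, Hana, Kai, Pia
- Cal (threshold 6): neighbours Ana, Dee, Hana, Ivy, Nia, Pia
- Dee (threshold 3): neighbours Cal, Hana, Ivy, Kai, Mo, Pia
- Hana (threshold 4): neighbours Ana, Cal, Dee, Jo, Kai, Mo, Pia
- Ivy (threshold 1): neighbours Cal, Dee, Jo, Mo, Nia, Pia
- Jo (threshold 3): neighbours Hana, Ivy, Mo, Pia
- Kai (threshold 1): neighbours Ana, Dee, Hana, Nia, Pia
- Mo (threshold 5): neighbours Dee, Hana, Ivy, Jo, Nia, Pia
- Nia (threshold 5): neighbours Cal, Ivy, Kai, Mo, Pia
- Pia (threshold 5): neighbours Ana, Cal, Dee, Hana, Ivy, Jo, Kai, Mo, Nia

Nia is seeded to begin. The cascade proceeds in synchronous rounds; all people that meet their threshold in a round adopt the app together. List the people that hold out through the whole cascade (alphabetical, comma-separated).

Round 1 — Nia adopts the app (initial).
Round 2 — checking thresholds:
  Cal: 1 of 6 neighbours < 6, not yet.
  Ivy: 1 of 6 neighbours ≥ 1, adopts the app.
  Kai: 1 of 5 neighbours ≥ 1, adopts the app.
  Mo: 1 of 6 neighbours < 5, not yet.
  Pia: 1 of 9 neighbours < 5, not yet.
Round 3 — checking thresholds:
  Ana: 1 of 4 neighbours ≥ 1, adopts the app.
  Cal: 2 of 6 neighbours < 6, not yet.
  Dee: 2 of 6 neighbours < 3, not yet.
  Hana: 1 of 7 neighbours < 4, not yet.
  Jo: 1 of 4 neighbours < 3, not yet.
  Mo: 2 of 6 neighbours < 5, not yet.
  Pia: 3 of 9 neighbours < 5, not yet.
Round 4 — no new adoptions; cascade stops.

Cal, Dee, Hana, Jo, Mo, Pia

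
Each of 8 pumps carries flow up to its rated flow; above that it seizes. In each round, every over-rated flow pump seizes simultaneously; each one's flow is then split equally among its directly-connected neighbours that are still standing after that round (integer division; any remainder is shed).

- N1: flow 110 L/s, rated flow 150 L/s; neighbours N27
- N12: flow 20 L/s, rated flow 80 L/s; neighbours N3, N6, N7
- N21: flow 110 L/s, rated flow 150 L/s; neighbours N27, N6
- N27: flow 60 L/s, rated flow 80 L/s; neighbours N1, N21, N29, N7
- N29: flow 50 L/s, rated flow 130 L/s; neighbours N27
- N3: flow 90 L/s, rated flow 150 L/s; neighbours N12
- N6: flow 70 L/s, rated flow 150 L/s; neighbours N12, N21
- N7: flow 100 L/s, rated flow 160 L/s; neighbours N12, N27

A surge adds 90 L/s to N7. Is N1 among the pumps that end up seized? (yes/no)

yes

Round 1 — N7 at 190 > 160. N7 seizes.
  N7 sheds 190 L/s to N12, N27: 95 each.
    N12: 20+95 = 115 > 80
    N27: 60+95 = 155 > 80
Round 2 — N12, N27 seize.
  N12 sheds 115 L/s to N3, N6: 57 each (1 lost).
    N3: 90+57 = 147 ≤ 150
    N6: 70+57 = 127 ≤ 150
  N27 sheds 155 L/s to N1, N21, N29: 51 each (2 lost).
    N1: 110+51 = 161 > 150
    N21: 110+51 = 161 > 150
    N29: 50+51 = 101 ≤ 130
Round 3 — N1, N21 seize.
  N1 sheds 161 L/s: no online neighbours, lost.
  N21 sheds 161 L/s to N6: 161 each.
    N6: 127+161 = 288 > 150
Round 4 — N6 seizes.
  N6 sheds 288 L/s: no online neighbours, lost.
No further seizures.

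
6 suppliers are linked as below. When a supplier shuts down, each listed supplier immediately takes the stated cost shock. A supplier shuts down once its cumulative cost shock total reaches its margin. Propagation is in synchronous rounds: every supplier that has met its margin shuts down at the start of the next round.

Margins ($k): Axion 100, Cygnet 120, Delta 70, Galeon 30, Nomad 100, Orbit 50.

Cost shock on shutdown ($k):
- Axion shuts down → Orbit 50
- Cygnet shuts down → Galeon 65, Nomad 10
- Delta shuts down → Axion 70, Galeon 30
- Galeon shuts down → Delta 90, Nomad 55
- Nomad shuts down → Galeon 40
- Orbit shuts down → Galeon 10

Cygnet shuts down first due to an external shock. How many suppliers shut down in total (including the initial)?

3

Round 1 — Cygnet shuts down (initial).
  Galeon: +65 → 65 ≥ 30
  Nomad: +10 → 10 < 100
Round 2 — Galeon shuts down.
  Delta: +90 → 90 ≥ 70
  Nomad: +55 → 65 < 100
Round 3 — Delta shuts down.
  Axion: +70 → 70 < 100
No further shutdowns.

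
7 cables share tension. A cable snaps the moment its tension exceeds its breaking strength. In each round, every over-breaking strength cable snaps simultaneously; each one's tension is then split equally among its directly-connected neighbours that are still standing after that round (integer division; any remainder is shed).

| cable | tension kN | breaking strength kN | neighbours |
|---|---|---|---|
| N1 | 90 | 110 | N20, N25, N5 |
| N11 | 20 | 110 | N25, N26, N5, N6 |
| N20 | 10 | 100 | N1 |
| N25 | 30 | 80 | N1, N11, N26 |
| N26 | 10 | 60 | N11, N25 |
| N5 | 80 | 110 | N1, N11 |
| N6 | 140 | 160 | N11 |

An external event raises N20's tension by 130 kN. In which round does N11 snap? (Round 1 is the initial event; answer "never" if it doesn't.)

Round 1 — N20 at 140 > 100. N20 snaps.
  N20 sheds 140 kN to N1: 140 each.
    N1: 90+140 = 230 > 110
Round 2 — N1 snaps.
  N1 sheds 230 kN to N25, N5: 115 each.
    N25: 30+115 = 145 > 80
    N5: 80+115 = 195 > 110
Round 3 — N25, N5 snap.
  N25 sheds 145 kN to N11, N26: 72 each (1 lost).
    N11: 20+72 = 92 ≤ 110
    N26: 10+72 = 82 > 60
  N5 sheds 195 kN to N11: 195 each.
    N11: 92+195 = 287 > 110
Round 4 — N11, N26 snap.
  N11 sheds 287 kN to N6: 287 each.
    N6: 140+287 = 427 > 160
  N26 sheds 82 kN: no online neighbours, lost.
Round 5 — N6 snaps.
  N6 sheds 427 kN: no online neighbours, lost.
No further breaks.

4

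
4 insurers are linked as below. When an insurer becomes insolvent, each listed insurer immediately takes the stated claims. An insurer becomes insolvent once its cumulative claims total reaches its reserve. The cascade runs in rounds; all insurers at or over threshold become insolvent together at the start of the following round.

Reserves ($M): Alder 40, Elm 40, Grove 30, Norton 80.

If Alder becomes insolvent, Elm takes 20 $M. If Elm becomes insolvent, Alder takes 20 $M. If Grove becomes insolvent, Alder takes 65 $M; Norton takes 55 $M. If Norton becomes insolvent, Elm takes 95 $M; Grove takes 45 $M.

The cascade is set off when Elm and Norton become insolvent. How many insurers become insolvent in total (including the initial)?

4

Round 1 — Elm, Norton become insolvent (initial).
  Alder: +20 → 20 < 40
  Grove: +45 → 45 ≥ 30
Round 2 — Grove becomes insolvent.
  Alder: +65 → 85 ≥ 40
Round 3 — Alder becomes insolvent.
No further insolvencies.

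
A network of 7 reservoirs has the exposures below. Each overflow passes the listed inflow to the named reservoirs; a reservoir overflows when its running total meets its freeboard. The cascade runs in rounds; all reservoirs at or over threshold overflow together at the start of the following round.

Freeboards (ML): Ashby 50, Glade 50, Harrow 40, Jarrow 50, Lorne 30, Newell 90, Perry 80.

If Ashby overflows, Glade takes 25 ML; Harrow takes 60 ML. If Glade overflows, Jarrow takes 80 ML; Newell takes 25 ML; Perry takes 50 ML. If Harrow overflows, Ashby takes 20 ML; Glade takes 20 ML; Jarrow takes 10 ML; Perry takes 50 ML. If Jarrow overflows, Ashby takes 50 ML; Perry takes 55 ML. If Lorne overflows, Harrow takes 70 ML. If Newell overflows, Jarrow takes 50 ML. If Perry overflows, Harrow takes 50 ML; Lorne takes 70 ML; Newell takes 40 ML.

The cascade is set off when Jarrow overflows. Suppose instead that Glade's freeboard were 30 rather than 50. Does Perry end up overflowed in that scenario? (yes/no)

With Glade's freeboard at 30:
Round 1 — Jarrow overflows (initial).
  Ashby: +50 → 50 ≥ 50
  Perry: +55 → 55 < 80
Round 2 — Ashby overflows.
  Glade: +25 → 25 < 30
  Harrow: +60 → 60 ≥ 40
Round 3 — Harrow overflows.
  Glade: +20 → 45 ≥ 30
  Perry: +50 → 105 ≥ 80
Round 4 — Glade, Perry overflow.
  Lorne: +70 → 70 ≥ 30
  Newell: +25+40 → 65 < 90
Round 5 — Lorne overflows.
No further overflows.

yes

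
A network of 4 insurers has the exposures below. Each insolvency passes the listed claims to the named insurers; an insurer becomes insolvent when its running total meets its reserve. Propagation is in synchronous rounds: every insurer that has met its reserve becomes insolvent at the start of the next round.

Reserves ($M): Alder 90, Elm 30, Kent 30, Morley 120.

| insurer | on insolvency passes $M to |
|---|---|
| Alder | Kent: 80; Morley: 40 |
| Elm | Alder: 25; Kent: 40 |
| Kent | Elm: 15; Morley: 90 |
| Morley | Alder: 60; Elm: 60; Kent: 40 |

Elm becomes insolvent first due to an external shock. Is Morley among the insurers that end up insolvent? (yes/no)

Round 1 — Elm becomes insolvent (initial).
  Alder: +25 → 25 < 90
  Kent: +40 → 40 ≥ 30
Round 2 — Kent becomes insolvent.
  Morley: +90 → 90 < 120
No further insolvencies.

no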